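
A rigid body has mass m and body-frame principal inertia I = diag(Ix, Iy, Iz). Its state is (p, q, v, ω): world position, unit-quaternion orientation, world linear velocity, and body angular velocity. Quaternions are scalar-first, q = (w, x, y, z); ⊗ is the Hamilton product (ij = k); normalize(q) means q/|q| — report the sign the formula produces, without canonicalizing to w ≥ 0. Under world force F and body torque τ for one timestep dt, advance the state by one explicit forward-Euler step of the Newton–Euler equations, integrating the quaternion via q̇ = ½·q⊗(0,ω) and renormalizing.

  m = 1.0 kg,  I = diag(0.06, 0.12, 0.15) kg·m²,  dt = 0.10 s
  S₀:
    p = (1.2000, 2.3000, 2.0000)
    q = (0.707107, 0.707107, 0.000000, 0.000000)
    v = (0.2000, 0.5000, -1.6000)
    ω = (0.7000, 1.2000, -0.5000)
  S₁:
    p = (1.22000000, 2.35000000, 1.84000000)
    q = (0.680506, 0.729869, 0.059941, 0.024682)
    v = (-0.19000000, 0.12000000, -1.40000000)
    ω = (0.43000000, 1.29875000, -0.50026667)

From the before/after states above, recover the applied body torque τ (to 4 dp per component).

τ = (-0.1800, 0.1500, 0.0500)

Δω = ω₁−ω₀ = (-0.27000000, 0.09875000, -0.00026667)
gyro term ω₀×Iω₀ = (-0.0180, 0.0315, 0.0504)
τ = I·(Δω/dt) + ω₀×(Iω₀) = (-0.1800, 0.1500, 0.0500)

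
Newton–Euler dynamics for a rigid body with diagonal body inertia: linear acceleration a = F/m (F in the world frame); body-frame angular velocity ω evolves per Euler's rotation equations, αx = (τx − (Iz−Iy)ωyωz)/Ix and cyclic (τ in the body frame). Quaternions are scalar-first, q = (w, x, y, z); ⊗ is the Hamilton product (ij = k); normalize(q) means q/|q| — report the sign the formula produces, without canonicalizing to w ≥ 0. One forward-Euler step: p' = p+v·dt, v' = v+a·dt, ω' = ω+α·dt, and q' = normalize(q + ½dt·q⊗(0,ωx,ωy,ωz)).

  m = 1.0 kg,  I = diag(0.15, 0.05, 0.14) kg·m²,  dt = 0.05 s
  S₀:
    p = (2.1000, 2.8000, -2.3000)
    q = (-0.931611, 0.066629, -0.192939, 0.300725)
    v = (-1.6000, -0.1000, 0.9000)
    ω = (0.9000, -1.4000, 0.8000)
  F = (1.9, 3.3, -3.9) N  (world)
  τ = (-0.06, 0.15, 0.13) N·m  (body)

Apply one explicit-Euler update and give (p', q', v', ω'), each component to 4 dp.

p' = (2.0200, 2.7950, -2.2550)
q' = (-0.9449, 0.0523, -0.1547, 0.2838)
v' = (-1.5050, 0.0650, 0.7050)
ω' = (0.9136, -1.2572, 0.8014)

α = I⁻¹(τ − ω×Iω) = (0.2720, 2.8560, 0.0286)
ω + α·dt = (0.9136, -1.2572, 0.8014)
q⊗(0,ω) = (-0.5706607, -0.5717861, 1.5216047, -0.6649243)
q' = normalize(q + ½dt·q⊗(0,ω)) = (-0.9449, 0.0523, -0.1547, 0.2838)
a = (1.9000, 3.3000, -3.9000)
p' = p + v·dt = (2.0200, 2.7950, -2.2550)
v + (F/m)dt = (-1.5050, 0.0650, 0.7050)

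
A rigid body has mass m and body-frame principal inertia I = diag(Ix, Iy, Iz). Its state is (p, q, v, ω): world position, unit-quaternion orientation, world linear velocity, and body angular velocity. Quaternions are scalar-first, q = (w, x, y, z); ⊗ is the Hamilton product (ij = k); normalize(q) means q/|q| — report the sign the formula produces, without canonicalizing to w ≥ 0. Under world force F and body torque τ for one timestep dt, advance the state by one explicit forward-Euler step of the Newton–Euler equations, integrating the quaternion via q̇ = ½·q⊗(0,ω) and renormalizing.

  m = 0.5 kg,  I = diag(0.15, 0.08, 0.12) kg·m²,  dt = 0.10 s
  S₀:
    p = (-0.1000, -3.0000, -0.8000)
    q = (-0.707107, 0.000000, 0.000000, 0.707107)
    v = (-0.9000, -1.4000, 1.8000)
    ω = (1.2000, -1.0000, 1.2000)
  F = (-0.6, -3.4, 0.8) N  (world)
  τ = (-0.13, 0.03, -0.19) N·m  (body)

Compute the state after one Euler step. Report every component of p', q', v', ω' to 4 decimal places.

p' = (-0.1900, -3.1400, -0.6200)
q' = (-0.7459, -0.0070, 0.0774, 0.6615)
v' = (-1.0200, -2.0800, 1.9600)
ω' = (1.1453, -1.0165, 0.9717)

new position p' = (-0.1900, -3.1400, -0.6200)
v' = v + a·dt = (-1.0200, -2.0800, 1.9600)
angular accel α = (-0.5467, -0.1650, -2.2833)
ω + α·dt = (1.1453, -1.0165, 0.9717)
Hamilton product q⊗(0,ω) = (-0.8485284, -0.1414214, 1.5556354, -0.8485284)
q + ½dt·q⊗(0,ω), renormalized = (-0.7459, -0.0070, 0.0774, 0.6615)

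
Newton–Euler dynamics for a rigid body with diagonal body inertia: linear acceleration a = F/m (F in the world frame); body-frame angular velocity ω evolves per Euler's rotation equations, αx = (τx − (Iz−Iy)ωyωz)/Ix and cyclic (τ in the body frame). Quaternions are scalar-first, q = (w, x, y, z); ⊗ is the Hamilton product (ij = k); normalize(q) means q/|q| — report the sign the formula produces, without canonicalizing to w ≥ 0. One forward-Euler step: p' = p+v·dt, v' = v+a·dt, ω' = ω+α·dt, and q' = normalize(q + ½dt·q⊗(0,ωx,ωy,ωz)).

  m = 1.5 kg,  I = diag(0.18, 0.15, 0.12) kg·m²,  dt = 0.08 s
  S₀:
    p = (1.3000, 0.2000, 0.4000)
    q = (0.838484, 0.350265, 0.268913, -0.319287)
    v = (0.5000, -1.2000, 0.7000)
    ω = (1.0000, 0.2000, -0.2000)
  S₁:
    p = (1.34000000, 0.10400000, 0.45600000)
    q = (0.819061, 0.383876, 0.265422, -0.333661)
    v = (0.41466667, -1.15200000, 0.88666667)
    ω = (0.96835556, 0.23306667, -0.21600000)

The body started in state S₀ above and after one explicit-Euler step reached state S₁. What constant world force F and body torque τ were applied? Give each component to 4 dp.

Δω = ω₁−ω₀ = (-0.03164444, 0.03306667, -0.01600000)
applied torque τ = (-0.0700, 0.0500, -0.0300)
Δv = v₁−v₀ = (-0.08533333, 0.04800000, 0.18666667)
applied force F = (-1.6000, 0.9000, 3.5000)

F = (-1.6000, 0.9000, 3.5000)
τ = (-0.0700, 0.0500, -0.0300)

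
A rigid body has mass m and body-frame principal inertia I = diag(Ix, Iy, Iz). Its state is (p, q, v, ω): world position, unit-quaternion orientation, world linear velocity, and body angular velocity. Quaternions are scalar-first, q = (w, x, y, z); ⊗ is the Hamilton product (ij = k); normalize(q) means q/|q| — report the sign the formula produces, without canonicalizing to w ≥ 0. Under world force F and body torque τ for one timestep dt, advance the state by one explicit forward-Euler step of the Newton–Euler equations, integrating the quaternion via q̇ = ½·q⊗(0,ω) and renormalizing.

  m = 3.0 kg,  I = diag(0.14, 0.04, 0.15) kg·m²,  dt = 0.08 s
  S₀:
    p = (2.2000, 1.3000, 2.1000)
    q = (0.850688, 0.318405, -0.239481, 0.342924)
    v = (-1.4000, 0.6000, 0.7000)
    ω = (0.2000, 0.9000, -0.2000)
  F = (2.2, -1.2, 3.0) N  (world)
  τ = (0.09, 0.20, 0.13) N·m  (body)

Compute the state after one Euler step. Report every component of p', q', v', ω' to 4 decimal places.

gyro term ω×Iω = (-0.0198, 0.0004, -0.0180)
(τ − ω×Iω)/I = (0.7843, 4.9900, 0.9867)
ω' = ω + α·dt = (0.2627, 1.2992, -0.1211)
q⊗(0,ω) = (0.2204367, -0.0905978, 0.8978850, 0.1643231)
q + ½dt·q⊗(0,ω), renormalized = (0.8589, 0.3146, -0.2034, 0.3492)
linear accel F/m = (0.7333, -0.4000, 1.0000)
p' = p + v·dt = (2.0880, 1.3480, 2.1560)
new velocity v' = (-1.3413, 0.5680, 0.7800)

p' = (2.0880, 1.3480, 2.1560)
q' = (0.8589, 0.3146, -0.2034, 0.3492)
v' = (-1.3413, 0.5680, 0.7800)
ω' = (0.2627, 1.2992, -0.1211)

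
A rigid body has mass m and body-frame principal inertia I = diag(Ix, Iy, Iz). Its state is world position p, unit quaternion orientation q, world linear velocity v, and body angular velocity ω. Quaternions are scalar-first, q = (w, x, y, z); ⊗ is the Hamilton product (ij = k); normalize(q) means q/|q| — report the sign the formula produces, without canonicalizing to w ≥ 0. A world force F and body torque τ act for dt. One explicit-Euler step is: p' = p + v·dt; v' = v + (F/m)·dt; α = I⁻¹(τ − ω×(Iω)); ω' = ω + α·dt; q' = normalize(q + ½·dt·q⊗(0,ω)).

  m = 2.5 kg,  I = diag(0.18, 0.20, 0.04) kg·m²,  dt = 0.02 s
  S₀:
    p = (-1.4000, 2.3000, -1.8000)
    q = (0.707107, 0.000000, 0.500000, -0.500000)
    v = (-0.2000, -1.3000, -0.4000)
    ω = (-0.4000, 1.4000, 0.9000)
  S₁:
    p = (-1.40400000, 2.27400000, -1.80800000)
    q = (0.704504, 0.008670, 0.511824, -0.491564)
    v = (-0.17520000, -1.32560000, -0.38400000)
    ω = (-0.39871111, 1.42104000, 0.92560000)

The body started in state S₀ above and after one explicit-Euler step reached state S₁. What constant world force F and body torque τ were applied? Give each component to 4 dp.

v₁ − v₀ = (0.02480000, -0.02560000, 0.01600000)
applied force F = (3.1000, -3.2000, 2.0000)
rate change Δω = (0.00128889, 0.02104000, 0.02560000)
gyro term ω₀×Iω₀ = (-0.2016, -0.0504, -0.0112)
applied torque τ = (-0.1900, 0.1600, 0.0400)

F = (3.1000, -3.2000, 2.0000)
τ = (-0.1900, 0.1600, 0.0400)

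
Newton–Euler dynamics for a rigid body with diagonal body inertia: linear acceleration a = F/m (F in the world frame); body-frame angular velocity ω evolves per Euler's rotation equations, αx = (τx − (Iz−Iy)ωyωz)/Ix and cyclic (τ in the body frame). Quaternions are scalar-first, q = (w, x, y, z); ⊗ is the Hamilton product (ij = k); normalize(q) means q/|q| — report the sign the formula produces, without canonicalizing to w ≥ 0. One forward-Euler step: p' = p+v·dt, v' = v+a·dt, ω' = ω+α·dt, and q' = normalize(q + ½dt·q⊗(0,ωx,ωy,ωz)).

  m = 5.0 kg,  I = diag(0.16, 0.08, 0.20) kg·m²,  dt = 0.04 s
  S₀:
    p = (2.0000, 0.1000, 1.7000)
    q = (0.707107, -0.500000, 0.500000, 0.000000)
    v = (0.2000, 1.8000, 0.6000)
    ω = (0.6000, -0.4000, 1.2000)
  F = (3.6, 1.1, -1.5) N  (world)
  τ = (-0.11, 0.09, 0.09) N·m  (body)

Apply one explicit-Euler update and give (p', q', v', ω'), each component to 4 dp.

p' = (2.0080, 0.1720, 1.7240)
q' = (0.7168, -0.4793, 0.5061, 0.0150)
v' = (0.2288, 1.8088, 0.5880)
ω' = (0.5869, -0.3406, 1.2142)

a = F/m = (0.7200, 0.2200, -0.3000)
p' = p + v·dt = (2.0080, 0.1720, 1.7240)
v + (F/m)dt = (0.2288, 1.8088, 0.5880)
ω×(Iω) gyroscopic = (-0.0576, -0.0288, 0.0192)
α = I⁻¹(τ − ω×Iω) = (-0.3275, 1.4850, 0.3540)
ω + α·dt = (0.5869, -0.3406, 1.2142)
Hamilton product q⊗(0,ω) = (0.5000000, 1.0242642, 0.3171572, 0.7485284)
q + ½dt·q⊗(0,ω), renormalized = (0.7168, -0.4793, 0.5061, 0.0150)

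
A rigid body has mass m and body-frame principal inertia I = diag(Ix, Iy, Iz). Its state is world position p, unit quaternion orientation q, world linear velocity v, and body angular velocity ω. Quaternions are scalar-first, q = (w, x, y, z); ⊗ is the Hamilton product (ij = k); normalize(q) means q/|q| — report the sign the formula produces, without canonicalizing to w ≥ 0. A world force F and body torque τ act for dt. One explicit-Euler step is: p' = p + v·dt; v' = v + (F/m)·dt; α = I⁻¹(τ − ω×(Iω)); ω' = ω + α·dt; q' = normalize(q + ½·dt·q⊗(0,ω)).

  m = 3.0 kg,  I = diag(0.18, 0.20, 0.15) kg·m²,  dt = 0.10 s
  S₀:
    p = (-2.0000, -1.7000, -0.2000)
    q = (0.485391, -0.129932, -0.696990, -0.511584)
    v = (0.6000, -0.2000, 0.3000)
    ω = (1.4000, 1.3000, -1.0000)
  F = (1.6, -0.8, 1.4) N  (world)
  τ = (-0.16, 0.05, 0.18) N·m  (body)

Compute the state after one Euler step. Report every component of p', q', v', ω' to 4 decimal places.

p' = (-1.9400, -1.7200, -0.1700)
q' = (0.5112, -0.0277, -0.7037, -0.4927)
v' = (0.6533, -0.2267, 0.3467)
ω' = (1.2750, 1.3460, -0.9043)

(τ − ω×Iω)/I = (-1.2500, 0.4600, 0.9573)
ω + α·dt = (1.2750, 1.3460, -0.9043)
q⊗(0,ω) = (0.5764078, 2.0415966, -0.2151413, 0.3214834)
q' = normalize(q + ½dt·q⊗(0,ω)) = (0.5112, -0.0277, -0.7037, -0.4927)
a = (0.5333, -0.2667, 0.4667)
p' = p + v·dt = (-1.9400, -1.7200, -0.1700)
new velocity v' = (0.6533, -0.2267, 0.3467)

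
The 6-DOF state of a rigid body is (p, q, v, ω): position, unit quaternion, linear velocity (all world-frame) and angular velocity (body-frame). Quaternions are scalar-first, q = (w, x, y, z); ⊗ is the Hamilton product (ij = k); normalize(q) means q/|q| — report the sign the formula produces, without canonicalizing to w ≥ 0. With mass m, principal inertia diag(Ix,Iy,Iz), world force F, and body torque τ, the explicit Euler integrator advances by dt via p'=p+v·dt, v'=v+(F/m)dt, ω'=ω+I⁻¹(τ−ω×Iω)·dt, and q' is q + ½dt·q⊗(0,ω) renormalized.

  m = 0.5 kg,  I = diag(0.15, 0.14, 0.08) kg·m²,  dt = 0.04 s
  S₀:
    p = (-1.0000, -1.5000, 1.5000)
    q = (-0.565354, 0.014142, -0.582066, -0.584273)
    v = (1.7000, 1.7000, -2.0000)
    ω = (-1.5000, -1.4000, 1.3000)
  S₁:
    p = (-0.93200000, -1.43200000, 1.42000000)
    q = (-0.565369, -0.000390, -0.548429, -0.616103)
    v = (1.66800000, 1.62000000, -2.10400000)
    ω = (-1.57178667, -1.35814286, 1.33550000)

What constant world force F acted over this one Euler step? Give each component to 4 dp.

Δv = v₁−v₀ = (-0.03200000, -0.08000000, -0.10400000)
F = m·Δv/dt = (-0.4000, -1.0000, -1.3000)

F = (-0.4000, -1.0000, -1.3000)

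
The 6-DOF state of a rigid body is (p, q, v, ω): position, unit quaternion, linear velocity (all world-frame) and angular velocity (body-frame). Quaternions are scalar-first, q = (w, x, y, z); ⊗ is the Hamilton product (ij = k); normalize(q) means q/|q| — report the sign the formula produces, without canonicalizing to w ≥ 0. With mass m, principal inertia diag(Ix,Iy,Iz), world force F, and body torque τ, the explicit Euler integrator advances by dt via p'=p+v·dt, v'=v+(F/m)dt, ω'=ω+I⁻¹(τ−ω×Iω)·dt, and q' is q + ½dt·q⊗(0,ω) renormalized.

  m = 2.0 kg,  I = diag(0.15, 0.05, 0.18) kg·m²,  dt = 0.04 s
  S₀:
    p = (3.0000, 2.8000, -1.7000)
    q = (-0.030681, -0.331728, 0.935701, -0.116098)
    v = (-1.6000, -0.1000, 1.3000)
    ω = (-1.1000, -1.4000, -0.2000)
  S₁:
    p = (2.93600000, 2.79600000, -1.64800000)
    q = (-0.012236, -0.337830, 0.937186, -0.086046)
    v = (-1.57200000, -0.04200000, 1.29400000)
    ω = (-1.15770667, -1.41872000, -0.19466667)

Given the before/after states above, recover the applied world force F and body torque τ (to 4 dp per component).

ω₁ − ω₀ = (-0.05770667, -0.01872000, 0.00533333)
precession coupling = (0.0364, -0.0066, -0.1540)
τ = I·(Δω/dt) + ω₀×(Iω₀) = (-0.1800, -0.0300, -0.1300)
v₁ − v₀ = (0.02800000, 0.05800000, -0.00600000)
m·(v₁−v₀)/dt = (1.4000, 2.9000, -0.3000)

F = (1.4000, 2.9000, -0.3000)
τ = (-0.1800, -0.0300, -0.1300)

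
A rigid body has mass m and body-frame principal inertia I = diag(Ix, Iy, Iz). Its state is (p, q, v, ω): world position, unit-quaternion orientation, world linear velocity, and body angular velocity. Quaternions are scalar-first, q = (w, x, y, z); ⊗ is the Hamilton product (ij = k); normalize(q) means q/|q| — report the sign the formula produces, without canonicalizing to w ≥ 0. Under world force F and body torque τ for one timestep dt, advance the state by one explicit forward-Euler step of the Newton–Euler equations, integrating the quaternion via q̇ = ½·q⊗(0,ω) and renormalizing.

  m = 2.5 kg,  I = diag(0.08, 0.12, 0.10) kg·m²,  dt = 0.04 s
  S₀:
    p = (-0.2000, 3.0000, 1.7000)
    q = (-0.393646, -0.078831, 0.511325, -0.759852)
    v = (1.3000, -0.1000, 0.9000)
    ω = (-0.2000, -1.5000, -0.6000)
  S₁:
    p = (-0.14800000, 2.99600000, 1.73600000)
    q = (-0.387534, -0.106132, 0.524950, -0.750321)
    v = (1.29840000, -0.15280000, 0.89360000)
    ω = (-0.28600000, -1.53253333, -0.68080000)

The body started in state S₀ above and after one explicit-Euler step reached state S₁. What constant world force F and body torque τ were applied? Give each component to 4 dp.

F = (-0.1000, -3.3000, -0.4000)
τ = (-0.1900, -0.1000, -0.1900)

velocity change Δv = (-0.00160000, -0.05280000, -0.00640000)
F = m·Δv/dt = (-0.1000, -3.3000, -0.4000)
rate change Δω = (-0.08600000, -0.03253333, -0.08080000)
precession coupling = (-0.0180, -0.0024, 0.0120)
τ = I·(Δω/dt) + ω₀×(Iω₀) = (-0.1900, -0.1000, -0.1900)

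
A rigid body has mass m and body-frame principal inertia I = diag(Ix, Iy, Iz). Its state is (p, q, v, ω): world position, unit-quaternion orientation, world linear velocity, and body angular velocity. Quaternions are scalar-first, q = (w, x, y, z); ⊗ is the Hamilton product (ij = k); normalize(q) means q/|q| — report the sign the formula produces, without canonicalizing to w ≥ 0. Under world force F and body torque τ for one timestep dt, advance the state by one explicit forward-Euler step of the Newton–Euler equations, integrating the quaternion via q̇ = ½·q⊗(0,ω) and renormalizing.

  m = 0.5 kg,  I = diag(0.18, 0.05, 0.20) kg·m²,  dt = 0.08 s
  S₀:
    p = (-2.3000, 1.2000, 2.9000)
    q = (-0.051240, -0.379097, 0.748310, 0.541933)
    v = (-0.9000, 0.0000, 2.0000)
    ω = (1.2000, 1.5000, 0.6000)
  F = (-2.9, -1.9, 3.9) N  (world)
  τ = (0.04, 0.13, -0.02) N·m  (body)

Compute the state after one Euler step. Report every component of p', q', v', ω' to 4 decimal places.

p' = (-2.3720, 1.2000, 3.0600)
q' = (-0.0907, -0.3948, 0.7778, 0.4805)
v' = (-1.3640, -0.3040, 2.6240)
ω' = (1.1578, 1.7310, 0.6856)

new position p' = (-2.3720, 1.2000, 3.0600)
new velocity v' = (-1.3640, -0.3040, 2.6240)
gyro term ω×Iω = (0.1350, -0.0144, -0.2340)
α = I⁻¹(τ − ω×Iω) = (-0.5278, 2.8880, 1.0700)
ω' = ω + α·dt = (1.1578, 1.7310, 0.6856)
q⊗(0,ω) = (-0.9927084, -0.4254015, 0.8009178, -1.4973615)
updated quaternion q' = (-0.0907, -0.3948, 0.7778, 0.4805)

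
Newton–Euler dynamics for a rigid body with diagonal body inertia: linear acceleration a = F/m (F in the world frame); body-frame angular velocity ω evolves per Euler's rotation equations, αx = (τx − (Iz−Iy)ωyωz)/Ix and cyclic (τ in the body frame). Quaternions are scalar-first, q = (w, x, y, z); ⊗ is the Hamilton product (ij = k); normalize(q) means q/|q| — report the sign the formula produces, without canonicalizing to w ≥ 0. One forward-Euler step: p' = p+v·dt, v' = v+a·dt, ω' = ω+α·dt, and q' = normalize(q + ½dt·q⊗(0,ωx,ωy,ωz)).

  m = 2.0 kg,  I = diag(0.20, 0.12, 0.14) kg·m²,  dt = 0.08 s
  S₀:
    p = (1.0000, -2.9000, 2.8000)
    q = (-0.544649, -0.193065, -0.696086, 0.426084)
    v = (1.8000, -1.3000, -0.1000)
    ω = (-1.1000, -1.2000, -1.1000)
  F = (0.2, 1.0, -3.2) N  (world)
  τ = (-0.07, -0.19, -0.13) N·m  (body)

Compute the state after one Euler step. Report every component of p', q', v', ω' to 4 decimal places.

p' = (1.1440, -3.0040, 2.7920)
q' = (-0.5661, -0.1177, -0.6950, 0.4274)
v' = (1.8080, -1.2600, -0.2280)
ω' = (-1.1386, -1.3751, -1.1139)

p + v·dt = (1.1440, -3.0040, 2.7920)
new velocity v' = (1.8080, -1.2600, -0.2280)
ω×(Iω) gyroscopic = (0.0264, 0.0726, -0.1056)
angular accel α = (-0.4820, -2.1883, -0.1743)
new body rate ω' = (-1.1386, -1.3751, -1.1139)
q⊗(0,ω) = (-0.5789823, 1.8761093, -0.0274851, 0.0650973)
updated quaternion q' = (-0.5661, -0.1177, -0.6950, 0.4274)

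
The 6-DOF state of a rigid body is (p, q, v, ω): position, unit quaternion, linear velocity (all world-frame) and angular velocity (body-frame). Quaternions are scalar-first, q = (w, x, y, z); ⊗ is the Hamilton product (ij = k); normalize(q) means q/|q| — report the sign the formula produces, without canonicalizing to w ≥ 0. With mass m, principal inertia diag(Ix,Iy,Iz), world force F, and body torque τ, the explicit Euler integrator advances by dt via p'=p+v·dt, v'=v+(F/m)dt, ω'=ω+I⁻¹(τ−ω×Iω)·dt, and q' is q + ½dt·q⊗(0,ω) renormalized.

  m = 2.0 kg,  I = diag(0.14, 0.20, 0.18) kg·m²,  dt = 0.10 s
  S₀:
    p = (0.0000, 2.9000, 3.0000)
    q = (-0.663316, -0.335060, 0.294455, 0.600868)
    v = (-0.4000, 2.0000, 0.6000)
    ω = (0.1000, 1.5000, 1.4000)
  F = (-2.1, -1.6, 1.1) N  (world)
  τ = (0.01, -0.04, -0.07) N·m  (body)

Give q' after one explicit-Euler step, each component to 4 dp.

q⊗(0,ω) = (-1.2493917, -0.5553966, -0.4658032, -1.4606779)
q' = normalize(q + ½dt·q⊗(0,ω)) = (-0.7220, -0.3609, 0.2697, 0.5251)

q' = (-0.7220, -0.3609, 0.2697, 0.5251)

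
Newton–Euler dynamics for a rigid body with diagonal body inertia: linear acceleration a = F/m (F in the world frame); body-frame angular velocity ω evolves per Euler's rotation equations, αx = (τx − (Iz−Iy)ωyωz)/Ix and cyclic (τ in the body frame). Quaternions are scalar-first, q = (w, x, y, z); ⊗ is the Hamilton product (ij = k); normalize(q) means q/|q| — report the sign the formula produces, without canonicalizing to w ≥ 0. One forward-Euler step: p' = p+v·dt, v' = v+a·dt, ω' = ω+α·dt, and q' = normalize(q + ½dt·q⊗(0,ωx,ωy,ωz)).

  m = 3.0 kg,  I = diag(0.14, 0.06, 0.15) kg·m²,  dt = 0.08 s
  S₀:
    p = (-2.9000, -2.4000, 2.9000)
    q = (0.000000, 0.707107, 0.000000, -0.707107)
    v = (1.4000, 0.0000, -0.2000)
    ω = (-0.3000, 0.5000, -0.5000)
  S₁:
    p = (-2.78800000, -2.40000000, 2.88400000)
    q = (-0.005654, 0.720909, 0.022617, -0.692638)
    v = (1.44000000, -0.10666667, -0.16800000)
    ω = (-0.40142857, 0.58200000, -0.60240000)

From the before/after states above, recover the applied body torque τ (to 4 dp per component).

τ = (-0.2000, 0.0600, -0.1800)

Δω = ω₁−ω₀ = (-0.10142857, 0.08200000, -0.10240000)
gyro term ω₀×Iω₀ = (-0.0225, -0.0015, 0.0120)
I·α + gyro = (-0.2000, 0.0600, -0.1800)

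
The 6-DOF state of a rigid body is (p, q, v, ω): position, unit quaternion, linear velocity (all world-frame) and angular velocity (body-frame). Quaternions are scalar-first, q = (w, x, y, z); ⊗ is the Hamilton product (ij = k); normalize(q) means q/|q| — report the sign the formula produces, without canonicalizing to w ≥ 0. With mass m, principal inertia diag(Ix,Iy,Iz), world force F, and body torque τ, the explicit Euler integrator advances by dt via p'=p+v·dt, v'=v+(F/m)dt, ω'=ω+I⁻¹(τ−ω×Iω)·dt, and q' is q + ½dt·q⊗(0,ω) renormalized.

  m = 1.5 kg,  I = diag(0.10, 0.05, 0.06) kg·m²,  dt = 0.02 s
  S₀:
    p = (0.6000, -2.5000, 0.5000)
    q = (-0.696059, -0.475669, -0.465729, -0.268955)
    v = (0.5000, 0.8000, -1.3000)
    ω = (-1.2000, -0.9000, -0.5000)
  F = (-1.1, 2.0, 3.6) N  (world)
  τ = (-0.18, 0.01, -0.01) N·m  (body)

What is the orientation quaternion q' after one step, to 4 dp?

Hamilton product q⊗(0,ω) = (-1.1244364, 0.8260758, 0.7113646, 0.2172568)
q + ½dt·q⊗(0,ω), renormalized = (-0.7072, -0.4673, -0.4586, -0.2667)

q' = (-0.7072, -0.4673, -0.4586, -0.2667)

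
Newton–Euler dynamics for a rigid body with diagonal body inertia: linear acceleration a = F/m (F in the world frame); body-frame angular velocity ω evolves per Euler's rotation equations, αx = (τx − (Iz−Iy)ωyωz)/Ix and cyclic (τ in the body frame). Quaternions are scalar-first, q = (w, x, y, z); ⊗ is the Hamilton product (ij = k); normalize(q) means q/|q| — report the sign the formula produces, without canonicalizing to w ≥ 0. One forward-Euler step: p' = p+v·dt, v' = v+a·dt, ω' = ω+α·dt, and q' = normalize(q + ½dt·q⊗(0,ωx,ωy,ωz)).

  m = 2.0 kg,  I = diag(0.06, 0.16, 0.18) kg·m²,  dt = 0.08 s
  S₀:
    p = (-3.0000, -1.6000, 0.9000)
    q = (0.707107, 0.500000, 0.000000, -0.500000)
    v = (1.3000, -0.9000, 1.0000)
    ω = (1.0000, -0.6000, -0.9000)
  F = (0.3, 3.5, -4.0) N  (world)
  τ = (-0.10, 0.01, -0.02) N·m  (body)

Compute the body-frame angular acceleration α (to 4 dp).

α = (-1.8467, -0.6125, 0.2222)

gyro term ω×Iω = (0.0108, 0.1080, -0.0600)
α = I⁻¹(τ − ω×Iω) = (-1.8467, -0.6125, 0.2222)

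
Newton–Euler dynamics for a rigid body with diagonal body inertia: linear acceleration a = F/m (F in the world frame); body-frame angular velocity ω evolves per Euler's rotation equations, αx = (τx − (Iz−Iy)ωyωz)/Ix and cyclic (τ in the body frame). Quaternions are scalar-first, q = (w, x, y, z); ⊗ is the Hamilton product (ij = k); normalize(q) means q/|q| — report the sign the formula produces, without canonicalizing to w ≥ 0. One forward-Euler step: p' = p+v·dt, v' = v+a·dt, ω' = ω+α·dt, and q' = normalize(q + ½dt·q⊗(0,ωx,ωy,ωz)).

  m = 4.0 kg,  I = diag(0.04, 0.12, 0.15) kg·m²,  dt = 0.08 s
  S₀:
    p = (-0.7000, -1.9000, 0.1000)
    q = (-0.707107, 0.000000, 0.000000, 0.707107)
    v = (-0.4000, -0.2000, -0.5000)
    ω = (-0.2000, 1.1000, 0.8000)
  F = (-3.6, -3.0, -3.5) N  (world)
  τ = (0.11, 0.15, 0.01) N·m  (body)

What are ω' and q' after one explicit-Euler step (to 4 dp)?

ω' = (-0.0328, 1.1883, 0.8147)
q' = (-0.7286, -0.0254, -0.0367, 0.6834)

gyro term ω×Iω = (0.0264, 0.0176, -0.0176)
α = I⁻¹(τ − ω×Iω) = (2.0900, 1.1033, 0.1840)
ω' = ω + α·dt = (-0.0328, 1.1883, 0.8147)
2q̇ = q⊗(0,ω) = (-0.5656856, -0.6363963, -0.9192391, -0.5656856)
q + ½dt·q⊗(0,ω), renormalized = (-0.7286, -0.0254, -0.0367, 0.6834)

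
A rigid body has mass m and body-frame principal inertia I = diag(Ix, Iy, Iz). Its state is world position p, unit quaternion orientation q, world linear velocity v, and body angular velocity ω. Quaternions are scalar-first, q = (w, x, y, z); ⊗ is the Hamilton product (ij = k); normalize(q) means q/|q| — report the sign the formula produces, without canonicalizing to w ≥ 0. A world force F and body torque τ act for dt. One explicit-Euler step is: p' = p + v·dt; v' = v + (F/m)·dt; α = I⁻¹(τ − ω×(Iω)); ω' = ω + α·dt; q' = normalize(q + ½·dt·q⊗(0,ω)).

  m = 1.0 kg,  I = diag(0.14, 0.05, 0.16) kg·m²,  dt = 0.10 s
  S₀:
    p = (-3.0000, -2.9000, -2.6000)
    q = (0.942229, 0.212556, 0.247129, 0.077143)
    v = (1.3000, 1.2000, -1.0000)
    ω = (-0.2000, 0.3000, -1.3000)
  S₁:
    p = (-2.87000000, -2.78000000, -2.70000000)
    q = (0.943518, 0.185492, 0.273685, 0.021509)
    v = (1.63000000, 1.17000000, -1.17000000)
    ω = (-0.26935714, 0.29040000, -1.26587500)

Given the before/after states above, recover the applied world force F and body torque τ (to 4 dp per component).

ω₁ − ω₀ = (-0.06935714, -0.00960000, 0.03412500)
I·α + gyro = (-0.1400, -0.0100, 0.0600)
velocity change Δv = (0.33000000, -0.03000000, -0.17000000)
applied force F = (3.3000, -0.3000, -1.7000)

F = (3.3000, -0.3000, -1.7000)
τ = (-0.1400, -0.0100, 0.0600)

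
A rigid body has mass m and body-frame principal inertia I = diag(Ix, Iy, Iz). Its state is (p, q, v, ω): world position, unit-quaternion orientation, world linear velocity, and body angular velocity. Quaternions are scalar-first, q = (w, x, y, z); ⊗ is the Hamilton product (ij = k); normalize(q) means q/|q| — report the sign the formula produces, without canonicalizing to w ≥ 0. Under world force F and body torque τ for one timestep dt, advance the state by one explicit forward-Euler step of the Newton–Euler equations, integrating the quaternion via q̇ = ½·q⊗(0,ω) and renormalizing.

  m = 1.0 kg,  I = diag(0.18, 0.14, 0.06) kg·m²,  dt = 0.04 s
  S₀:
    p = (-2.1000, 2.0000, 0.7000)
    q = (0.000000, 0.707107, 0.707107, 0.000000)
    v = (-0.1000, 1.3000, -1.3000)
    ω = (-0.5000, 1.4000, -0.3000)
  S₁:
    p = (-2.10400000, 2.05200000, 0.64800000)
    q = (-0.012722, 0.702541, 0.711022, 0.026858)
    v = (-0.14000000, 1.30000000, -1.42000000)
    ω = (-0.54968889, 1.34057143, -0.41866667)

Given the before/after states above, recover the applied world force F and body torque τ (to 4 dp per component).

Δv = v₁−v₀ = (-0.04000000, 0.00000000, -0.12000000)
m·(v₁−v₀)/dt = (-1.0000, 0.0000, -3.0000)
Δω = ω₁−ω₀ = (-0.04968889, -0.05942857, -0.11866667)
τ = I·(Δω/dt) + ω₀×(Iω₀) = (-0.1900, -0.1900, -0.1500)

F = (-1.0000, 0.0000, -3.0000)
τ = (-0.1900, -0.1900, -0.1500)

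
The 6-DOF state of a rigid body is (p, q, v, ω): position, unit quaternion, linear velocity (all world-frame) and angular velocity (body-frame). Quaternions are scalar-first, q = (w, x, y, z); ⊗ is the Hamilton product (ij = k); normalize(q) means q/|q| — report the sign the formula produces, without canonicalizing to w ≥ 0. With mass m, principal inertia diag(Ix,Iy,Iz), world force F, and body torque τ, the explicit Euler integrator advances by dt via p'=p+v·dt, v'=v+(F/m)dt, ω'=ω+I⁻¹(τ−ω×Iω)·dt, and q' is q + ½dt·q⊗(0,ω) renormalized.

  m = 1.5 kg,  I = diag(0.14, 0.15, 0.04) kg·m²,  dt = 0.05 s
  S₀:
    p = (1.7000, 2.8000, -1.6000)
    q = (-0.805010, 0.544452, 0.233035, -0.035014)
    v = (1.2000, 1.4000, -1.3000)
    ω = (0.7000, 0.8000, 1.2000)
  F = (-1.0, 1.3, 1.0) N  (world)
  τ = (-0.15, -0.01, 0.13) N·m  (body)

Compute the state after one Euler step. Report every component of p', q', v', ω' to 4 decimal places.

linear accel F/m = (-0.6667, 0.8667, 0.6667)
new position p' = (1.7600, 2.8700, -1.6650)
v' = v + a·dt = (1.1667, 1.4433, -1.2667)
(τ − ω×Iω)/I = (-0.3171, -0.6267, 3.1100)
ω' = ω + α·dt = (0.6841, 0.7687, 1.3555)
Hamilton product q⊗(0,ω) = (-0.5255276, -0.2558538, -1.3218602, -0.6935749)
updated quaternion q' = (-0.8175, 0.5376, 0.1998, -0.0523)

p' = (1.7600, 2.8700, -1.6650)
q' = (-0.8175, 0.5376, 0.1998, -0.0523)
v' = (1.1667, 1.4433, -1.2667)
ω' = (0.6841, 0.7687, 1.3555)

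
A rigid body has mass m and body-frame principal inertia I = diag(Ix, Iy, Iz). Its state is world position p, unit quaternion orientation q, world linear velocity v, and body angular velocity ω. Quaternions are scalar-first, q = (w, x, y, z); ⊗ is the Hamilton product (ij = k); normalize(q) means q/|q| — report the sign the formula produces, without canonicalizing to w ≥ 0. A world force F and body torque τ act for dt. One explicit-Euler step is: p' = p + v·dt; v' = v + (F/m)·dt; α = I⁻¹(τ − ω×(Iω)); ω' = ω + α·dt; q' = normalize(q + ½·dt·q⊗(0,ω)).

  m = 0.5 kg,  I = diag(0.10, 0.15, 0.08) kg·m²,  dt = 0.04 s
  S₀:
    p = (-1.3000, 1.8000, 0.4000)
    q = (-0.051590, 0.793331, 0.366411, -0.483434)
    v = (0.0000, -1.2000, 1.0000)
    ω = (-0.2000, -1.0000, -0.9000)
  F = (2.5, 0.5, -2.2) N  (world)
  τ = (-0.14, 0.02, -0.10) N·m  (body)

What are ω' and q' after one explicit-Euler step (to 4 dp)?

(τ − ω×Iω)/I = (-0.7700, 0.1093, -1.3750)
new body rate ω' = (-0.2308, -0.9956, -0.9550)
2q̇ = q⊗(0,ω) = (0.0899866, -0.8028859, 0.8622747, -0.6736178)
updated quaternion q' = (-0.0498, 0.7770, 0.3835, -0.4967)

ω' = (-0.2308, -0.9956, -0.9550)
q' = (-0.0498, 0.7770, 0.3835, -0.4967)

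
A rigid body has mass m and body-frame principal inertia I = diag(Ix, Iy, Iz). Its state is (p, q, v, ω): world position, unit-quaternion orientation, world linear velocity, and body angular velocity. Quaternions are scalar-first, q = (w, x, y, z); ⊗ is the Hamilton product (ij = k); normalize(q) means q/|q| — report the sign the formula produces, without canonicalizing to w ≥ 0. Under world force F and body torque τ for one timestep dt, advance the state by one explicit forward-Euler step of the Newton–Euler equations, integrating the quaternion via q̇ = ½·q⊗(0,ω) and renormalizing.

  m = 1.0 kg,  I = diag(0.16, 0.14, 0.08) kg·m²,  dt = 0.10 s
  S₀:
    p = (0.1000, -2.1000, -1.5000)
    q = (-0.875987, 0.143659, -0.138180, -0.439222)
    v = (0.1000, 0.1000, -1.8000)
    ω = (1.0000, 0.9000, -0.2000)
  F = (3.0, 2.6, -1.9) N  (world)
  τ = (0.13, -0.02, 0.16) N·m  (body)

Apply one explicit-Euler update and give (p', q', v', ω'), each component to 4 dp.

p' = (0.1100, -2.0900, -1.6800)
q' = (-0.8793, 0.1207, -0.1977, -0.4161)
v' = (0.4000, 0.3600, -1.9900)
ω' = (1.0745, 0.8971, 0.0225)

precession coupling ω×(Iω) = (0.0108, -0.0160, -0.0180)
(τ − ω×Iω)/I = (0.7450, -0.0286, 2.2250)
new body rate ω' = (1.0745, 0.8971, 0.0225)
Hamilton product q⊗(0,ω) = (-0.1071414, -0.4530512, -1.1988785, 0.4426705)
q' = normalize(q + ½dt·q⊗(0,ω)) = (-0.8793, 0.1207, -0.1977, -0.4161)
a = F/m = (3.0000, 2.6000, -1.9000)
new position p' = (0.1100, -2.0900, -1.6800)
v + (F/m)dt = (0.4000, 0.3600, -1.9900)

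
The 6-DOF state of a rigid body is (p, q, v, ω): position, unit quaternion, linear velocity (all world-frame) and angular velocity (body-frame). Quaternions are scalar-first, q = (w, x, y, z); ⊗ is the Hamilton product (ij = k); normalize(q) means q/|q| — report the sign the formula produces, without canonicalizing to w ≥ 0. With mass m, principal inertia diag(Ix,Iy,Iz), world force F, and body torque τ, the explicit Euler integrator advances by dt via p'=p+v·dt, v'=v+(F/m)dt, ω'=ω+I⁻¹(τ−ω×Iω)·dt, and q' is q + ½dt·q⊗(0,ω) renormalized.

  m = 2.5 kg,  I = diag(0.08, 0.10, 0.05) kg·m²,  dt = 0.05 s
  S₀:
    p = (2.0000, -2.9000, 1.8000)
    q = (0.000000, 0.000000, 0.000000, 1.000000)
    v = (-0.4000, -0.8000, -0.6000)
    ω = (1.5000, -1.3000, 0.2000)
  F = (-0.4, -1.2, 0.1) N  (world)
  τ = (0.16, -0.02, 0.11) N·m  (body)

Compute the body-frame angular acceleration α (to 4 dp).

α = (1.8375, -0.2900, 2.9800)

precession coupling ω×(Iω) = (0.0130, 0.0090, -0.0390)
angular accel α = (1.8375, -0.2900, 2.9800)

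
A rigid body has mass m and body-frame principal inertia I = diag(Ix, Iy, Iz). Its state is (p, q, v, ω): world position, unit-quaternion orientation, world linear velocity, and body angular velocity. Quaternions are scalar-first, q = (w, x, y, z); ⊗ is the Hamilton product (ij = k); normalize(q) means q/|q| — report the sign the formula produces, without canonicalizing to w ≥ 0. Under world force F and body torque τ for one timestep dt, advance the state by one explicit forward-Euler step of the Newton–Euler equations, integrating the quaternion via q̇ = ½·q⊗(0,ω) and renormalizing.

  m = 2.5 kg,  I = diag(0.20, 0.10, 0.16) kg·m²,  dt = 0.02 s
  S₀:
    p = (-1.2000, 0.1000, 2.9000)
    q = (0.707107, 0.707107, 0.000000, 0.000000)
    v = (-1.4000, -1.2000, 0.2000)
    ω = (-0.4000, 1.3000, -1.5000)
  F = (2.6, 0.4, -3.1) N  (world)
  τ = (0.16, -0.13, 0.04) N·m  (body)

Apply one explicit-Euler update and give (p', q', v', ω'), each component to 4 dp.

p' = (-1.2280, 0.0760, 2.9040)
q' = (0.7098, 0.7041, 0.0198, -0.0014)
v' = (-1.3792, -1.1968, 0.1752)
ω' = (-0.3723, 1.2692, -1.5015)

p' = p + v·dt = (-1.2280, 0.0760, 2.9040)
v' = v + a·dt = (-1.3792, -1.1968, 0.1752)
α = I⁻¹(τ − ω×Iω) = (1.3850, -1.5400, -0.0750)
ω' = ω + α·dt = (-0.3723, 1.2692, -1.5015)
Hamilton product q⊗(0,ω) = (0.2828428, -0.2828428, 1.9798996, -0.1414214)
q' = normalize(q + ½dt·q⊗(0,ω)) = (0.7098, 0.7041, 0.0198, -0.0014)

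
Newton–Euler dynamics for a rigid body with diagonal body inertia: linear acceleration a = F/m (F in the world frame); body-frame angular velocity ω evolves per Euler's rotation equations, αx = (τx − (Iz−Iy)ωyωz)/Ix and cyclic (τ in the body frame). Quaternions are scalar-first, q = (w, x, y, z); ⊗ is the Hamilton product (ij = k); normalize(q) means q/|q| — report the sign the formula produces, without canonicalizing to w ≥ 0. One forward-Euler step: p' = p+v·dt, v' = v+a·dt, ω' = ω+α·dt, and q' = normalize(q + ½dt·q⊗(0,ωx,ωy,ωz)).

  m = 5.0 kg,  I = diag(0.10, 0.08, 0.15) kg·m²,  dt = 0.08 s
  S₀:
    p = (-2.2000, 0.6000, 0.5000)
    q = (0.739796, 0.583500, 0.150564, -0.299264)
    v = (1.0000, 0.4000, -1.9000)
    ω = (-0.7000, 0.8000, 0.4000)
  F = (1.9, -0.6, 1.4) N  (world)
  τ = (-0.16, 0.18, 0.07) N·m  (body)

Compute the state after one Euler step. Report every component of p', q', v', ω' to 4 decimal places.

linear accel F/m = (0.3800, -0.1200, 0.2800)
new position p' = (-2.1200, 0.6320, 0.3480)
v + (F/m)dt = (1.0304, 0.3904, -1.8776)
precession coupling ω×(Iω) = (0.0224, 0.0140, 0.0112)
(τ − ω×Iω)/I = (-1.8240, 2.0750, 0.3920)
ω' = ω + α·dt = (-0.8459, 0.9660, 0.4314)
q⊗(0,ω) = (0.4077044, -0.2182204, 0.5679216, 0.8681132)
updated quaternion q' = (0.7553, 0.5742, 0.1731, -0.2643)

p' = (-2.1200, 0.6320, 0.3480)
q' = (0.7553, 0.5742, 0.1731, -0.2643)
v' = (1.0304, 0.3904, -1.8776)
ω' = (-0.8459, 0.9660, 0.4314)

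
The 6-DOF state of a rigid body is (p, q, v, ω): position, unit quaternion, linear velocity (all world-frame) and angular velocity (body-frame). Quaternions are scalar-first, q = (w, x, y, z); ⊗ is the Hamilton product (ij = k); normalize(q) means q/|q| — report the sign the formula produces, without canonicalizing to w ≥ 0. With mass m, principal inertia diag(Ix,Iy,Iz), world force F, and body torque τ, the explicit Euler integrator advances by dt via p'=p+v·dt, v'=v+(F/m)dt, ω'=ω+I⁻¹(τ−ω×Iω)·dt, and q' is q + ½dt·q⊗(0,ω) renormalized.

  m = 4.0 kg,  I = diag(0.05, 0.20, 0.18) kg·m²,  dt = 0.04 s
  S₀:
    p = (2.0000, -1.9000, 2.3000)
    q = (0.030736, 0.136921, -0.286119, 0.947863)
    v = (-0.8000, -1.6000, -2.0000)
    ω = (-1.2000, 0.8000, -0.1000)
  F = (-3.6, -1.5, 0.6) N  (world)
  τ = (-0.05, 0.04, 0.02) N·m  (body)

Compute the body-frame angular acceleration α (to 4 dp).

α = (-1.0320, 0.2780, 0.9111)

ω×(Iω) gyroscopic = (0.0016, -0.0156, -0.1440)
angular accel α = (-1.0320, 0.2780, 0.9111)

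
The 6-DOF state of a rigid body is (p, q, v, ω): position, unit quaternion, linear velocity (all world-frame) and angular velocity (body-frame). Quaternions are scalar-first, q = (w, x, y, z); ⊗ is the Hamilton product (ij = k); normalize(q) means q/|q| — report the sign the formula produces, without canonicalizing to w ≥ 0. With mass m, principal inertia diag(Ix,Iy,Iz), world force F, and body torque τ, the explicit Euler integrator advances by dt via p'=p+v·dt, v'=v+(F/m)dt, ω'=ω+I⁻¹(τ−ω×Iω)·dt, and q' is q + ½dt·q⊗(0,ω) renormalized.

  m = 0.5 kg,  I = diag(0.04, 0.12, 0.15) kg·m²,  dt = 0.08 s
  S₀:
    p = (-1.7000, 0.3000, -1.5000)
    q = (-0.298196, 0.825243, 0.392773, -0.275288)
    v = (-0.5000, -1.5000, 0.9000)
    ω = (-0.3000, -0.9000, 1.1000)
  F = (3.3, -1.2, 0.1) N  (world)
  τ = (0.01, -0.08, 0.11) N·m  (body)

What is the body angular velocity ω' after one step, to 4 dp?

ω' = (-0.2206, -0.9775, 1.1471)

precession coupling ω×(Iω) = (-0.0297, 0.0363, 0.0216)
(τ − ω×Iω)/I = (0.9925, -0.9692, 0.5893)
ω + α·dt = (-0.2206, -0.9775, 1.1471)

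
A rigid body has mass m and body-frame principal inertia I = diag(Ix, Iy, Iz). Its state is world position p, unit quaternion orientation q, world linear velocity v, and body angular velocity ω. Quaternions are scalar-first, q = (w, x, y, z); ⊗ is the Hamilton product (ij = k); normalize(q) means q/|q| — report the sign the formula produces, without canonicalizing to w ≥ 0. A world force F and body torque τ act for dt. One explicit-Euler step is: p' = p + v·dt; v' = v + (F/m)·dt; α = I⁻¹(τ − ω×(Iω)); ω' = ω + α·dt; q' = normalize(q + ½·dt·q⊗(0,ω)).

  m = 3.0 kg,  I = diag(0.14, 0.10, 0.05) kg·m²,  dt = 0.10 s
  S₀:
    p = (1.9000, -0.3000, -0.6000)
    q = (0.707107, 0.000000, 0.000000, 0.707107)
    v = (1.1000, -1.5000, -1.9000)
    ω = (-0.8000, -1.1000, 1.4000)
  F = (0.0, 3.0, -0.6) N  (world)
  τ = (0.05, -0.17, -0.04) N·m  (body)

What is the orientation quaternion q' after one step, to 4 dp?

q' = (0.6545, 0.0106, -0.0669, 0.7530)

2q̇ = q⊗(0,ω) = (-0.9899498, 0.2121321, -1.3435033, 0.9899498)
q' = normalize(q + ½dt·q⊗(0,ω)) = (0.6545, 0.0106, -0.0669, 0.7530)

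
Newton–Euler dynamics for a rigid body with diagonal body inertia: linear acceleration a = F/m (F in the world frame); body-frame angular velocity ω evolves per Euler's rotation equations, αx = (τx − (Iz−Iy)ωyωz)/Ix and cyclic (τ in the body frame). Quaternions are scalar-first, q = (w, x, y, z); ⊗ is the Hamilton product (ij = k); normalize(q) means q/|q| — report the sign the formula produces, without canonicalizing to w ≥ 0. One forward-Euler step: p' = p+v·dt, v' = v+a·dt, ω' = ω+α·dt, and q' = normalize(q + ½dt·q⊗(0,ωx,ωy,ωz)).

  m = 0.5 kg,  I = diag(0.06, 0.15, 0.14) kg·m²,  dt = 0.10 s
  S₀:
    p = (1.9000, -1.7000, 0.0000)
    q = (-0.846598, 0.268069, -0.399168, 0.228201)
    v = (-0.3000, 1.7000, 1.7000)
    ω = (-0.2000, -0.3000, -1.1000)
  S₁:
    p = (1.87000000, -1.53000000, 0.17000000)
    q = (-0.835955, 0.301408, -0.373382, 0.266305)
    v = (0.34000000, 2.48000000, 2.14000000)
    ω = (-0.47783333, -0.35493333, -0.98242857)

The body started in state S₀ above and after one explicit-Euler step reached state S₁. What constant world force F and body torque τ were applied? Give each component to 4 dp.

F = (3.2000, 3.9000, 2.2000)
τ = (-0.1700, -0.1000, 0.1700)

rate change Δω = (-0.27783333, -0.05493333, 0.11757143)
I·α + gyro = (-0.1700, -0.1000, 0.1700)
v₁ − v₀ = (0.64000000, 0.78000000, 0.44000000)
applied force F = (3.2000, 3.9000, 2.2000)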